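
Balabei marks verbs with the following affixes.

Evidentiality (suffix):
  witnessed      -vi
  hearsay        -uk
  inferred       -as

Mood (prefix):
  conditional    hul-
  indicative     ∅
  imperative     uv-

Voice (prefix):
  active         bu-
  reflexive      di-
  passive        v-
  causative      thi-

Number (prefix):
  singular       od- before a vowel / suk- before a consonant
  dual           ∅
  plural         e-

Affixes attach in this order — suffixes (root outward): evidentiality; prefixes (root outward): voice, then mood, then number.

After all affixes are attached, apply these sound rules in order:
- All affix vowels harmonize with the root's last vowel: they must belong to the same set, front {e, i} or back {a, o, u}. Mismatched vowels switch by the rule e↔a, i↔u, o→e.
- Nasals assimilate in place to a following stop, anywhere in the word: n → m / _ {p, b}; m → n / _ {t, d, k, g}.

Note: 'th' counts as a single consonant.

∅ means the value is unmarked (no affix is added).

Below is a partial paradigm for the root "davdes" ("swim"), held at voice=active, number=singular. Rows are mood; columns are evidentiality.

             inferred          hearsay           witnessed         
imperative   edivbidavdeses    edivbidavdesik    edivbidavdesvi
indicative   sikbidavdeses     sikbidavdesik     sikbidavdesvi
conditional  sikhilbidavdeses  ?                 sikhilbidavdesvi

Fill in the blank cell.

sikhilbidavdesik

Attach evidentiality hearsay -uk → davdesuk.
Attach voice active bu- → budavdesuk.
Attach mood conditional hul- → hulbudavdesuk.
Attach number singular suk- (before consonant 'h') → sukhulbudavdesuk.
Apply vowel harmony: sukhulbudavdesuk → sikhilbidavdesik.
Nasal assimilation: no change.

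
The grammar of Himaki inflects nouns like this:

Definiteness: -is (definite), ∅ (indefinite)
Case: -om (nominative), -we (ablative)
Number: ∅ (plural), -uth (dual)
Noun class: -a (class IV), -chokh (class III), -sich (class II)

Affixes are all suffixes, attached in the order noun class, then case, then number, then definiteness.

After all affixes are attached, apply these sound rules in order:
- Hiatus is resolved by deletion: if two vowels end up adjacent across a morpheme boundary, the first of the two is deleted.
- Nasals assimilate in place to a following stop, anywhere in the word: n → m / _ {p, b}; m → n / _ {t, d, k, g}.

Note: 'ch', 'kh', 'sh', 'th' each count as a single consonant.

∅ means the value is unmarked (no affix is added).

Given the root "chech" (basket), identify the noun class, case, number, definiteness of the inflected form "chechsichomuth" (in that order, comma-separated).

class II, nominative, dual, indefinite

Segment: chech-sich-om-uth.
noun class: -sich → class II.
case: -om → nominative.
number: -uth → dual.
definiteness: ∅ → indefinite.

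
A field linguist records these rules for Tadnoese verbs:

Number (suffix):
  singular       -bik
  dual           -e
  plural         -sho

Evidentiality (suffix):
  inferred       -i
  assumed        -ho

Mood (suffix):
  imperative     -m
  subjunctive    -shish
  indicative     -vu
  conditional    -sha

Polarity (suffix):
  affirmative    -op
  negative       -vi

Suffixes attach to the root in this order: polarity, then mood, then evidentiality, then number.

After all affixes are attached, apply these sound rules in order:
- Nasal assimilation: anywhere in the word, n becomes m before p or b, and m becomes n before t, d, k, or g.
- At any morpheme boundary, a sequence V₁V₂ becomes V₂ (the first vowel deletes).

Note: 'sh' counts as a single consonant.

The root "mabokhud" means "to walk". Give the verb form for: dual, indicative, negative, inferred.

Attach polarity negative -vi → mabokhudvi.
Attach mood indicative -vu → mabokhudvivu.
Attach evidentiality inferred -i → mabokhudvivui.
Attach number dual -e → mabokhudvivuie.
Nasal assimilation: no change.
Apply vowel deletion: mabokhudvivuie → mabokhudvive.

mabokhudvive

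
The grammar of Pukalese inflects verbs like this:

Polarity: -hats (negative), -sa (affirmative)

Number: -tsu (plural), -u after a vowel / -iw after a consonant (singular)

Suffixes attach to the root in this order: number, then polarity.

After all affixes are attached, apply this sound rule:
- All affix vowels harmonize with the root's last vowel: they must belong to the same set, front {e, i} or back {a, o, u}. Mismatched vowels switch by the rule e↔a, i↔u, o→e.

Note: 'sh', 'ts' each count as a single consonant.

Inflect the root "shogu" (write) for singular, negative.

shoguuhats

Attach number singular -u (after vowel 'u') → shoguu.
Attach polarity negative -hats → shoguuhats.
Vowel harmony: no change.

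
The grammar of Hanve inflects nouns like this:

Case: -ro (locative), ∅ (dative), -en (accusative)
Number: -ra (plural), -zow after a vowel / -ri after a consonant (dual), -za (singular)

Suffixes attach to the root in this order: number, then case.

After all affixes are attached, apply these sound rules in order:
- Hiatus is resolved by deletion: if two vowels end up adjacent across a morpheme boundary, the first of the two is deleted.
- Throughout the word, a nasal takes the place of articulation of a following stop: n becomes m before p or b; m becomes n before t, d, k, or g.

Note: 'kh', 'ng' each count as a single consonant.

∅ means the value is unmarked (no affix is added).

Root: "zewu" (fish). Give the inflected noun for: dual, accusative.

Attach number dual -zow (after vowel 'u') → zewuzow.
Attach case accusative -en → zewuzowen.
Vowel deletion: no change.
Nasal assimilation: no change.

zewuzowen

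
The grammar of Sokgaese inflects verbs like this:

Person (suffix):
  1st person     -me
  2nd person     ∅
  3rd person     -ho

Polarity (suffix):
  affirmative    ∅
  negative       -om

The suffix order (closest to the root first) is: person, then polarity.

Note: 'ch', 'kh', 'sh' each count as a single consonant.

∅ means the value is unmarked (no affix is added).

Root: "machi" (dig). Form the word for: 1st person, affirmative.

Attach person 1st person -me → machime.
polarity = affirmative: zero marking, form stays machime.

machime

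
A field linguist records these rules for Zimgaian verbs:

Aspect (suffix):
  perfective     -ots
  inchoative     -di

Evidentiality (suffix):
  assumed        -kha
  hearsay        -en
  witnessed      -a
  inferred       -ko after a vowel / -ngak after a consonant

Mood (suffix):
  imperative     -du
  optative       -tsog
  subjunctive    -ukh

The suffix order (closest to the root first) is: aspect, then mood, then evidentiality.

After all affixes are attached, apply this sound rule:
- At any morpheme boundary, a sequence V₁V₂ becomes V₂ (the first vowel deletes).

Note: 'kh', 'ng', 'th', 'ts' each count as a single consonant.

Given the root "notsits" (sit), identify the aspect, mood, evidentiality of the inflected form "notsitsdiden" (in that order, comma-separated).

inchoative, imperative, hearsay

Segment: notsits-di-du-en.
aspect: -di → inchoative.
mood: -du → imperative.
evidentiality: -en → hearsay.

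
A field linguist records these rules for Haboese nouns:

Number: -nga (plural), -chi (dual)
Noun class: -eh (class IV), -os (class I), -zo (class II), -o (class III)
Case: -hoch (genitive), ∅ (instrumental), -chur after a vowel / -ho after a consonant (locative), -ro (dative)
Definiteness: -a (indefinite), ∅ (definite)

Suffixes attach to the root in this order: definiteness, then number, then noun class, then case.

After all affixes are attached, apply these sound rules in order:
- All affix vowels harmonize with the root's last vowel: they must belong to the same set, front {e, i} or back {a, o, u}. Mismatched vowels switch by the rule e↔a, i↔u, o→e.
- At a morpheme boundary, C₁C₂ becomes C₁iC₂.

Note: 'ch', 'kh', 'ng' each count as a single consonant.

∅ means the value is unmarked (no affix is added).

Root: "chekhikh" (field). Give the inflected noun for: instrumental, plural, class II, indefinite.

Attach definiteness indefinite -a → chekhikha.
Attach number plural -nga → chekhikhanga.
Attach noun class class II -zo → chekhikhangazo.
case = instrumental: zero marking, form stays chekhikhangazo.
Apply vowel harmony: chekhikhangazo → chekhikhengeze.
Epenthesis: no change.

chekhikhengeze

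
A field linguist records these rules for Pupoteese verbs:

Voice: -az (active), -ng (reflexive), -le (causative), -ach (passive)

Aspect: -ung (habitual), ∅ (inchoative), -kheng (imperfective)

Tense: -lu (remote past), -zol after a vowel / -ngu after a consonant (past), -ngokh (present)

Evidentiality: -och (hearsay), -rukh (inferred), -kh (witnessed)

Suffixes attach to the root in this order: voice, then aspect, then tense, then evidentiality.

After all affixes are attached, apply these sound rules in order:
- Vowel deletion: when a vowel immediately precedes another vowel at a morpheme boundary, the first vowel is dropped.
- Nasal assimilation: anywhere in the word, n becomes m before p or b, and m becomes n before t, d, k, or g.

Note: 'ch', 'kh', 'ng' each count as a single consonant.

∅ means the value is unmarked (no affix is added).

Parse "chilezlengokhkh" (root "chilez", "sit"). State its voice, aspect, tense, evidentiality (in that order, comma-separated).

Segment: chilez-le-ngokh-kh.
voice: -le → causative.
aspect: ∅ → inchoative.
tense: -ngokh → present.
evidentiality: -kh → witnessed.

causative, inchoative, present, witnessed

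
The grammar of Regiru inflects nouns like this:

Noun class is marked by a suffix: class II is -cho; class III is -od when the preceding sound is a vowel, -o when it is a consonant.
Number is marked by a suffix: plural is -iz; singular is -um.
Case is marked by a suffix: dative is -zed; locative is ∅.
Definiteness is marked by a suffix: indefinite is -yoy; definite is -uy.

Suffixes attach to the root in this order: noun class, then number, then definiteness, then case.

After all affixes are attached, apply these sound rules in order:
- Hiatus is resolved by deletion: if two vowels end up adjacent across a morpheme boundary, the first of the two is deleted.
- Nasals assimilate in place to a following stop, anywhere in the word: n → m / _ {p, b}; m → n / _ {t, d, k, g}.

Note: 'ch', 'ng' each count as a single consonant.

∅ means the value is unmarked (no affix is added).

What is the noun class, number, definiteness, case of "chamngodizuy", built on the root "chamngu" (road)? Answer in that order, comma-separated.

Segment: chamngu-od-iz-uy.
noun class: -od/o → class III.
number: -iz → plural.
definiteness: -uy → definite.
case: ∅ → locative.

class III, plural, definite, locative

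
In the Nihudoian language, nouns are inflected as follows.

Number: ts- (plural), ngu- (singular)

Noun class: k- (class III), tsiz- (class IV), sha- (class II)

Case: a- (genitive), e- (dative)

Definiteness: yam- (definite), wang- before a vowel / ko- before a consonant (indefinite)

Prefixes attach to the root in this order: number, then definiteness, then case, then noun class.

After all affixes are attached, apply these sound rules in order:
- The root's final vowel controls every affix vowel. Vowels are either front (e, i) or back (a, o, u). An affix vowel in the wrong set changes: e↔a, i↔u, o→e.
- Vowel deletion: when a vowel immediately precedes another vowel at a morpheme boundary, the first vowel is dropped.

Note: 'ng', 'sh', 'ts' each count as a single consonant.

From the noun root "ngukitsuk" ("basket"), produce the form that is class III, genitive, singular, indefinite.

kakongungukitsuk

Attach number singular ngu- → ngungukitsuk.
Attach definiteness indefinite ko- (before consonant 'ng') → kongungukitsuk.
Attach case genitive a- → akongungukitsuk.
Attach noun class class III k- → kakongungukitsuk.
Vowel harmony: no change.
Vowel deletion: no change.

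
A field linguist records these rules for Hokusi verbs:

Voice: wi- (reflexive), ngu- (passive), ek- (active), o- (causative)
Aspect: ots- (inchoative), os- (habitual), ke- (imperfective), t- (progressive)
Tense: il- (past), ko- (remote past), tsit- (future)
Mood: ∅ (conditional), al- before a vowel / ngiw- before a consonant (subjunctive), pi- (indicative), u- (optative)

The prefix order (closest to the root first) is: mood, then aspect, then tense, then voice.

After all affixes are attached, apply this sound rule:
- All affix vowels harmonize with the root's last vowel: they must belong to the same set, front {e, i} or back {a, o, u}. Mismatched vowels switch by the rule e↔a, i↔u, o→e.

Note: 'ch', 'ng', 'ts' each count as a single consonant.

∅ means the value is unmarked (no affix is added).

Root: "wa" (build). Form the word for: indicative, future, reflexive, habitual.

wutsutospuwa

Attach mood indicative pi- → piwa.
Attach aspect habitual os- → ospiwa.
Attach tense future tsit- → tsitospiwa.
Attach voice reflexive wi- → witsitospiwa.
Apply vowel harmony: witsitospiwa → wutsutospuwa.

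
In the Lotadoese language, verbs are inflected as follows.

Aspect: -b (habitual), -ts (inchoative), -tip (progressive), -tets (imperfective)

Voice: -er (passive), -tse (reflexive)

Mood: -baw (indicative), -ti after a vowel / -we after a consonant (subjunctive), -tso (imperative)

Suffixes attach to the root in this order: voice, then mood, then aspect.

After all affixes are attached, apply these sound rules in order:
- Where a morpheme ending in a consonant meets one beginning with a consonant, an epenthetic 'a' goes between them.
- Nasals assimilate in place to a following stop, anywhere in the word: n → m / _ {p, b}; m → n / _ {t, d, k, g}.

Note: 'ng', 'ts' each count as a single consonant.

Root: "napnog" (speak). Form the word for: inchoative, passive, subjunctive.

Attach voice passive -er → napnoger.
Attach mood subjunctive -we (after consonant 'r') → napnogerwe.
Attach aspect inchoative -ts → napnogerwets.
Apply epenthesis: napnogerwets → napnogerawets.
Nasal assimilation: no change.

napnogerawets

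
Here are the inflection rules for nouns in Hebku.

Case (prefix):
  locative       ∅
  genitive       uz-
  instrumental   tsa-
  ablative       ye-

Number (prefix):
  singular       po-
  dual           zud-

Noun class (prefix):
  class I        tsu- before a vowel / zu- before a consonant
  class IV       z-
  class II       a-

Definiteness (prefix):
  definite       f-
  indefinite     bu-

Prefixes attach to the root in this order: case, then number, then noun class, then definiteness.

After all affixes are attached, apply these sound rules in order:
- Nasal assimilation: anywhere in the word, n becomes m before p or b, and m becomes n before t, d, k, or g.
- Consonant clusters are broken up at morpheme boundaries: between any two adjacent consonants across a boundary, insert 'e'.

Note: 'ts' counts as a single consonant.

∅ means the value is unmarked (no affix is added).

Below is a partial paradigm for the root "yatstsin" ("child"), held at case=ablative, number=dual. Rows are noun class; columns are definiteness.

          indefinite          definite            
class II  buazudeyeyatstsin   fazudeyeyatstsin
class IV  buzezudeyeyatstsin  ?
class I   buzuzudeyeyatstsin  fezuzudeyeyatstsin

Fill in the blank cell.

fezezudeyeyatstsin

Attach case ablative ye- → yeyatstsin.
Attach number dual zud- → zudyeyatstsin.
Attach noun class class IV z- → zzudyeyatstsin.
Attach definiteness definite f- → fzzudyeyatstsin.
Nasal assimilation: no change.
Apply epenthesis: fzzudyeyatstsin → fezezudeyeyatstsin.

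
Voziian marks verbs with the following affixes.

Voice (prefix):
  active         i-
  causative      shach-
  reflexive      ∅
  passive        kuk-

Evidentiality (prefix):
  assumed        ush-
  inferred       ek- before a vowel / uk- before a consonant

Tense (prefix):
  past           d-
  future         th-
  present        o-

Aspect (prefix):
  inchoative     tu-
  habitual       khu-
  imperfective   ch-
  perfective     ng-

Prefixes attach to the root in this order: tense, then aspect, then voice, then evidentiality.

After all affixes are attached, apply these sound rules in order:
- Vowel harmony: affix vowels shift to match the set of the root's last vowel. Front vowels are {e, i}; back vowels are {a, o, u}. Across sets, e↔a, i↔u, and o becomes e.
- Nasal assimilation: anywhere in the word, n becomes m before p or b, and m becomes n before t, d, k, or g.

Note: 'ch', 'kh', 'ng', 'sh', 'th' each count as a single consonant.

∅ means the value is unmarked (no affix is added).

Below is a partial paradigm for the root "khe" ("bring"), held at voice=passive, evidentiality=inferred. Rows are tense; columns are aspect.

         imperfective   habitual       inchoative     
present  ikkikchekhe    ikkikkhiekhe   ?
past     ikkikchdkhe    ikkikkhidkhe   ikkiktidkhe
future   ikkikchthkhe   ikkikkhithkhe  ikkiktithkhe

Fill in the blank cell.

Attach tense present o- → okhe.
Attach aspect inchoative tu- → tuokhe.
Attach voice passive kuk- → kuktuokhe.
Attach evidentiality inferred uk- (before consonant 'k') → ukkuktuokhe.
Apply vowel harmony: ukkuktuokhe → ikkiktiekhe.
Nasal assimilation: no change.

ikkiktiekhe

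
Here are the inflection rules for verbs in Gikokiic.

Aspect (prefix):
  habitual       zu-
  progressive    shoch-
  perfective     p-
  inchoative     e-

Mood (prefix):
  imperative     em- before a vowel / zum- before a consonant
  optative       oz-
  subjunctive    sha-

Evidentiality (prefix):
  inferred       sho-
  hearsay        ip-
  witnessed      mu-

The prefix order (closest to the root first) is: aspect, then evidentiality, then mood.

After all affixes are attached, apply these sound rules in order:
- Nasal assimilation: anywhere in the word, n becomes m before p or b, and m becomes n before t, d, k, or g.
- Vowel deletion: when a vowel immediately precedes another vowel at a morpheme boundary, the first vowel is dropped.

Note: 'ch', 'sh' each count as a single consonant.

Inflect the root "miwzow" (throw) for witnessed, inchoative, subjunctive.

shamemiwzow

Attach aspect inchoative e- → emiwzow.
Attach evidentiality witnessed mu- → muemiwzow.
Attach mood subjunctive sha- → shamuemiwzow.
Nasal assimilation: no change.
Apply vowel deletion: shamuemiwzow → shamemiwzow.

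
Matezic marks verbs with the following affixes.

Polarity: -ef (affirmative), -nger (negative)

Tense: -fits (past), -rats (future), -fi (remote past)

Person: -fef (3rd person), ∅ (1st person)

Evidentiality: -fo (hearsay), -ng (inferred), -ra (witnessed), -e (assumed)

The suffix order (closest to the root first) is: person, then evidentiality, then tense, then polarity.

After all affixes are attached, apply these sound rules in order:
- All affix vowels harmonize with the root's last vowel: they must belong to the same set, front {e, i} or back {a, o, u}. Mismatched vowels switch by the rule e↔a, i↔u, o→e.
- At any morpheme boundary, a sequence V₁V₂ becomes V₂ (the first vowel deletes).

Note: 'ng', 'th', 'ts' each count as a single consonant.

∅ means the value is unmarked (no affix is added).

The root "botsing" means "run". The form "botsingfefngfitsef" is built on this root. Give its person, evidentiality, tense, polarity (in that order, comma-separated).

3rd person, inferred, past, affirmative

Segment: botsing-fef-ng-fits-ef.
person: -fef → 3rd person.
evidentiality: -ng → inferred.
tense: -fits → past.
polarity: -ef → affirmative.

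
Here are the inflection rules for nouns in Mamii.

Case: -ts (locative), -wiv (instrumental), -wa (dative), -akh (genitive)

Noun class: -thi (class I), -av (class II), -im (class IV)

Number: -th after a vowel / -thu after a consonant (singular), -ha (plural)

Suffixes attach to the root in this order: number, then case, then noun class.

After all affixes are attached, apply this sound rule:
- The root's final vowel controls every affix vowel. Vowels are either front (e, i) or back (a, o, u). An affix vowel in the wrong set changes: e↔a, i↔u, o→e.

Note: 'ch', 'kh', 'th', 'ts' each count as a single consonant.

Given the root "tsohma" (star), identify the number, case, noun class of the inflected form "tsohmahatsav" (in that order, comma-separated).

plural, locative, class II

Segment: tsohma-ha-ts-av.
number: -ha → plural.
case: -ts → locative.
noun class: -av → class II.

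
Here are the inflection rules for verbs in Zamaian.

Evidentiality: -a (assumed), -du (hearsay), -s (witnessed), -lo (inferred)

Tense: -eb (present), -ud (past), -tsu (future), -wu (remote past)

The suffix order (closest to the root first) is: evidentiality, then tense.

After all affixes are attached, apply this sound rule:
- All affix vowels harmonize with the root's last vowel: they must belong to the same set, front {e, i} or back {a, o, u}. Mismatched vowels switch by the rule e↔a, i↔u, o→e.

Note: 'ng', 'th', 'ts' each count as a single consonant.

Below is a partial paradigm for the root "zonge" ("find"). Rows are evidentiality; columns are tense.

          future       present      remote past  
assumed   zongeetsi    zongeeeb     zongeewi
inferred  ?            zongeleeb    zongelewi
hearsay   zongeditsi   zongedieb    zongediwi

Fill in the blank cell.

zongeletsi

Attach evidentiality inferred -lo → zongelo.
Attach tense future -tsu → zongelotsu.
Apply vowel harmony: zongelotsu → zongeletsi.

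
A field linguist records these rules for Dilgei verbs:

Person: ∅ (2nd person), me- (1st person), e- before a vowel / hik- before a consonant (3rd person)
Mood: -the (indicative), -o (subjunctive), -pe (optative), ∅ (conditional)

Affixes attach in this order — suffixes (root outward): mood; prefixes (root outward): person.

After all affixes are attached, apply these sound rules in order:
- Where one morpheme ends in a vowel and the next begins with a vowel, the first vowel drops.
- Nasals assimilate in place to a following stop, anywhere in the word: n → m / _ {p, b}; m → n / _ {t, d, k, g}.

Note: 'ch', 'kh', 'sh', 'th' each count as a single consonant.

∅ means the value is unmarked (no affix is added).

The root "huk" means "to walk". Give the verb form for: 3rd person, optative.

Attach person 3rd person hik- (before consonant 'h') → hikhuk.
Attach mood optative -pe → hikhukpe.
Vowel deletion: no change.
Nasal assimilation: no change.

hikhukpe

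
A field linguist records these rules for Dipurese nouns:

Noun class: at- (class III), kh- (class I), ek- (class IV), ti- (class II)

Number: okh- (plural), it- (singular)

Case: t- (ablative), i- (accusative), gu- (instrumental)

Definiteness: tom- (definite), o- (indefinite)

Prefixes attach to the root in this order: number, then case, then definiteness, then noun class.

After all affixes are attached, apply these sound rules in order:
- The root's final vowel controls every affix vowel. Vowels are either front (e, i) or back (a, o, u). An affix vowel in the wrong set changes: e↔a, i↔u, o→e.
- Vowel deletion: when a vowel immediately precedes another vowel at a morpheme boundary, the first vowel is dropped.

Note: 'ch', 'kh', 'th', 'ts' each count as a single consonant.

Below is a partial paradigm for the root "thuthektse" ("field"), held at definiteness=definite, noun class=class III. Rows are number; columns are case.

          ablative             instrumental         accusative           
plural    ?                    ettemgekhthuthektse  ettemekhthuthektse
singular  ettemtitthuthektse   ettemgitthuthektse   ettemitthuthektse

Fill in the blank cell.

ettemtekhthuthektse

Attach number plural okh- → okhthuthektse.
Attach case ablative t- → tokhthuthektse.
Attach definiteness definite tom- → tomtokhthuthektse.
Attach noun class class III at- → attomtokhthuthektse.
Apply vowel harmony: attomtokhthuthektse → ettemtekhthuthektse.
Vowel deletion: no change.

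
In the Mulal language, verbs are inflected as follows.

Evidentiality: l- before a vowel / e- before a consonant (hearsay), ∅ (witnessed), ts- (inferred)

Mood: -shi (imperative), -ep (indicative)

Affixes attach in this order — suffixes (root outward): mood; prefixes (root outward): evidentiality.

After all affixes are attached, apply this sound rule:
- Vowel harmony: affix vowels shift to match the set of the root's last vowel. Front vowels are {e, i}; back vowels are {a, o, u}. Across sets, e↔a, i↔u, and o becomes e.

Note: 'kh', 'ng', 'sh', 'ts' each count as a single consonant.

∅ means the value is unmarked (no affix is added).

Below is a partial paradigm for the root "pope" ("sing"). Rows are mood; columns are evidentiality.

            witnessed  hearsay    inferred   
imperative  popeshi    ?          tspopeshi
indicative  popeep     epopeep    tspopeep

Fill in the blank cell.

epopeshi

Attach evidentiality hearsay e- (before consonant 'p') → epope.
Attach mood imperative -shi → epopeshi.
Vowel harmony: no change.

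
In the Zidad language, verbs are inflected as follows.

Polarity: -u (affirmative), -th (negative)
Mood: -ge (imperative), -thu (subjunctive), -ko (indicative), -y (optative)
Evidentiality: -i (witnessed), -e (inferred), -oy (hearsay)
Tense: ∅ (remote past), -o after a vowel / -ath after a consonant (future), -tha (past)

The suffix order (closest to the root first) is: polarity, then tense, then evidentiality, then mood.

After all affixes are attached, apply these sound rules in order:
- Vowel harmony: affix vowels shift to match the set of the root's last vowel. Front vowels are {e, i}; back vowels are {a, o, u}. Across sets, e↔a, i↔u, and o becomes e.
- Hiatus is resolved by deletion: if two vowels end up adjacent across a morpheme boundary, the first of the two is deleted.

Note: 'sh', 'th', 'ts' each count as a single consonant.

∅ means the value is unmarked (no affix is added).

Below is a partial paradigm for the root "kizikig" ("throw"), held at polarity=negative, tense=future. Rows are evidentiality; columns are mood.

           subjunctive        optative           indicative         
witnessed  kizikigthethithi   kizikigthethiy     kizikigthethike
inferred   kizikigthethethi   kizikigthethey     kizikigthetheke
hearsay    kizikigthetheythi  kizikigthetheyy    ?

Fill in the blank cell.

Attach polarity negative -th → kizikigth.
Attach tense future -ath (after consonant 'th') → kizikigthath.
Attach evidentiality hearsay -oy → kizikigthathoy.
Attach mood indicative -ko → kizikigthathoyko.
Apply vowel harmony: kizikigthathoyko → kizikigthetheyke.
Vowel deletion: no change.

kizikigthetheyke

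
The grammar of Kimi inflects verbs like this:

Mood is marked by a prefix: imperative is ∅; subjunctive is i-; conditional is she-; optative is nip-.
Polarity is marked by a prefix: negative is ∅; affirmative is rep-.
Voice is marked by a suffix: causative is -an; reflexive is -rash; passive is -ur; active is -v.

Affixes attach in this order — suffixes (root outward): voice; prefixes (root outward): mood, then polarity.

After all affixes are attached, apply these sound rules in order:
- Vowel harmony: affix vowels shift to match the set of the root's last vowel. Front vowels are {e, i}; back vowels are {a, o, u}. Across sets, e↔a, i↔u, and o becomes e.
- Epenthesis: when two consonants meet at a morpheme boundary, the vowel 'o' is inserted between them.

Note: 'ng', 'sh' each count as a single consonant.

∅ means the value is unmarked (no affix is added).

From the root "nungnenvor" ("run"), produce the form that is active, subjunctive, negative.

unungnenvorov

Attach mood subjunctive i- → inungnenvor.
polarity = negative: zero marking, form stays inungnenvor.
Attach voice active -v → inungnenvorv.
Apply vowel harmony: inungnenvorv → unungnenvorv.
Apply epenthesis: unungnenvorv → unungnenvorov.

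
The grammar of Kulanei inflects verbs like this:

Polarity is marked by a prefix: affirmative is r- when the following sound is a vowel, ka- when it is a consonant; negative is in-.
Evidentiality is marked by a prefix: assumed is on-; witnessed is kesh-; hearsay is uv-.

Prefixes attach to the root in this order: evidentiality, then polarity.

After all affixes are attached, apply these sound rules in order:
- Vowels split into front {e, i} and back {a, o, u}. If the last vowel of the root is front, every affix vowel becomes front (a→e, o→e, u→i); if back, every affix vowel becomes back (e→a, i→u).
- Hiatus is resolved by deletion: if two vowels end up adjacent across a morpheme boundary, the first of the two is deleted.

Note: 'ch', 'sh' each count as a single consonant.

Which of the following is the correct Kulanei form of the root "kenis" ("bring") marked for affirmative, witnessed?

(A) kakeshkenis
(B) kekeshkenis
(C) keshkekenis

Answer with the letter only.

Attach evidentiality witnessed kesh- → keshkenis.
Attach polarity affirmative ka- (before consonant 'k') → kakeshkenis.
Apply vowel harmony: kakeshkenis → kekeshkenis.
Vowel deletion: no change.
So the correct form is kekeshkenis, option (B).
(A) kakeshkenis is wrong: it fails to apply the sound rule(s).
(C) keshkekenis is wrong: it has the affixes in the wrong order.

B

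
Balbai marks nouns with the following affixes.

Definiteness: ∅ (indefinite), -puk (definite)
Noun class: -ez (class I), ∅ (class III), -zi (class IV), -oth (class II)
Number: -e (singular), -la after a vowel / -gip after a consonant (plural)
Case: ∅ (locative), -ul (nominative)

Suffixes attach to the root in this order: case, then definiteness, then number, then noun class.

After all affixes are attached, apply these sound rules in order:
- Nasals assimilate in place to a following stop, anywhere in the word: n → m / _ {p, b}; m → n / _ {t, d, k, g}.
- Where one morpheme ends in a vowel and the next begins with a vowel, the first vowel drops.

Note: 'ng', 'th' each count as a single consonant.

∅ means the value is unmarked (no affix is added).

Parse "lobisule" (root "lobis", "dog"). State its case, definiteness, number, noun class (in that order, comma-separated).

Segment: lobis-ul-e.
case: -ul → nominative.
definiteness: ∅ → indefinite.
number: -e → singular.
noun class: ∅ → class III.

nominative, indefinite, singular, class III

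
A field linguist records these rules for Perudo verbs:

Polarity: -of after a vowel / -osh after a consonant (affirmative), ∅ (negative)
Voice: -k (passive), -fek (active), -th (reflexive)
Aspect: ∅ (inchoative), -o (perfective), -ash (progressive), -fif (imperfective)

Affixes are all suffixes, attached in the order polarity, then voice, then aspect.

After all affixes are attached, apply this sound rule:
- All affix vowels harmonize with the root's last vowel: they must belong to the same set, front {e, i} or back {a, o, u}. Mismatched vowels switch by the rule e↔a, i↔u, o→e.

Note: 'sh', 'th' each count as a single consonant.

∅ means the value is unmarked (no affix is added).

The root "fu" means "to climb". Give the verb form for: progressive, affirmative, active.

Attach polarity affirmative -of (after vowel 'u') → fuof.
Attach voice active -fek → fuoffek.
Attach aspect progressive -ash → fuoffekash.
Apply vowel harmony: fuoffekash → fuoffakash.

fuoffakash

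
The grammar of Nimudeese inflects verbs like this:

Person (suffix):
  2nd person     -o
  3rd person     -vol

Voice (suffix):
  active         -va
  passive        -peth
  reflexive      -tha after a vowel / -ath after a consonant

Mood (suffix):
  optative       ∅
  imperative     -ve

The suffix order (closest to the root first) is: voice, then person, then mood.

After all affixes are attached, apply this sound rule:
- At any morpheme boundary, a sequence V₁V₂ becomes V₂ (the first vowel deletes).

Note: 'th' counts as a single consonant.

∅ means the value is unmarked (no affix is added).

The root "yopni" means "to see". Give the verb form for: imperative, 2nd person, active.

yopnivove

Attach voice active -va → yopniva.
Attach person 2nd person -o → yopnivao.
Attach mood imperative -ve → yopnivaove.
Apply vowel deletion: yopnivaove → yopnivove.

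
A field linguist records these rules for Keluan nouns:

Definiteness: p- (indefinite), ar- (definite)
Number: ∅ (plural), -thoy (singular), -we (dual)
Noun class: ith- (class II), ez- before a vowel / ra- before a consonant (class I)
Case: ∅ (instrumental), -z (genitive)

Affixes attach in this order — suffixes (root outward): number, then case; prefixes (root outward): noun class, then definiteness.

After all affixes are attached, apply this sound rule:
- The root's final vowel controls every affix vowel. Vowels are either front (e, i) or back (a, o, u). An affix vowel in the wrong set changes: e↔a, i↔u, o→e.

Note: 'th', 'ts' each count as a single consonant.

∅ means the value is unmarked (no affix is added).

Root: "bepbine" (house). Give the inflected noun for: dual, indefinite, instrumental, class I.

Attach number dual -we → bepbinewe.
Attach noun class class I ra- (before consonant 'b') → rabepbinewe.
Attach definiteness indefinite p- → prabepbinewe.
case = instrumental: zero marking, form stays prabepbinewe.
Apply vowel harmony: prabepbinewe → prebepbinewe.

prebepbinewe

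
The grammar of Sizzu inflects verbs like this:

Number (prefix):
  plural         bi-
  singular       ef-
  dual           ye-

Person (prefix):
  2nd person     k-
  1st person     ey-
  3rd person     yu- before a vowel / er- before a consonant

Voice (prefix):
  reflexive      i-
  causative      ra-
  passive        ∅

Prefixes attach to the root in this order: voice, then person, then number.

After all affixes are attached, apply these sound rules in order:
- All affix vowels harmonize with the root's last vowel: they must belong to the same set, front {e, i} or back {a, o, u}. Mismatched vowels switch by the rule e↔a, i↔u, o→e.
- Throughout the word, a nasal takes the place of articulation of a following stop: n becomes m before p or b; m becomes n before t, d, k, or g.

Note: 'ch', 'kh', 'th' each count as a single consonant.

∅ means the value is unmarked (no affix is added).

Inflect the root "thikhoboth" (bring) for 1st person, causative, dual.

yaayrathikhoboth

Attach voice causative ra- → rathikhoboth.
Attach person 1st person ey- → eyrathikhoboth.
Attach number dual ye- → yeeyrathikhoboth.
Apply vowel harmony: yeeyrathikhoboth → yaayrathikhoboth.
Nasal assimilation: no change.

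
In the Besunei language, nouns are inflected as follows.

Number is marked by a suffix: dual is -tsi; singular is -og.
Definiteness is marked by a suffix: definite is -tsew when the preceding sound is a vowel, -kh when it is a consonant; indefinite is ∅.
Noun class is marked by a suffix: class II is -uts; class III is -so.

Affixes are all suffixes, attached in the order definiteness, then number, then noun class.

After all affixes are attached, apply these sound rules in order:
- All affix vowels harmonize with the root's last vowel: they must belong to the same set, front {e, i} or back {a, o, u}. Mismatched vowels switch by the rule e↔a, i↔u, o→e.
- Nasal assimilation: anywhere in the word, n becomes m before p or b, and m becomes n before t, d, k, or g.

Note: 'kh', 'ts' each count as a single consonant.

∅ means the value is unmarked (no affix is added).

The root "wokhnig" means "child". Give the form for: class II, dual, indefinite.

definiteness = indefinite: zero marking, form stays wokhnig.
Attach number dual -tsi → wokhnigtsi.
Attach noun class class II -uts → wokhnigtsiuts.
Apply vowel harmony: wokhnigtsiuts → wokhnigtsiits.
Nasal assimilation: no change.

wokhnigtsiits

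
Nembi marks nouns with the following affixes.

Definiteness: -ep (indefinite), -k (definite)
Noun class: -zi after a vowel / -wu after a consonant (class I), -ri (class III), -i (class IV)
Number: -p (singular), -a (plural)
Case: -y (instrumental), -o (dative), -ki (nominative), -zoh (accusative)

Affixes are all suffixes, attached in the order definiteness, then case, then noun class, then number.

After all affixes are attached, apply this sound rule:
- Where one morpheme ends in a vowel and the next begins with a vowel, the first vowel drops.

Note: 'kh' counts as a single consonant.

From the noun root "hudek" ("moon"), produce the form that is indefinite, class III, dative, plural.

Attach definiteness indefinite -ep → hudekep.
Attach case dative -o → hudekepo.
Attach noun class class III -ri → hudekepori.
Attach number plural -a → hudekeporia.
Apply vowel deletion: hudekeporia → hudekepora.

hudekepora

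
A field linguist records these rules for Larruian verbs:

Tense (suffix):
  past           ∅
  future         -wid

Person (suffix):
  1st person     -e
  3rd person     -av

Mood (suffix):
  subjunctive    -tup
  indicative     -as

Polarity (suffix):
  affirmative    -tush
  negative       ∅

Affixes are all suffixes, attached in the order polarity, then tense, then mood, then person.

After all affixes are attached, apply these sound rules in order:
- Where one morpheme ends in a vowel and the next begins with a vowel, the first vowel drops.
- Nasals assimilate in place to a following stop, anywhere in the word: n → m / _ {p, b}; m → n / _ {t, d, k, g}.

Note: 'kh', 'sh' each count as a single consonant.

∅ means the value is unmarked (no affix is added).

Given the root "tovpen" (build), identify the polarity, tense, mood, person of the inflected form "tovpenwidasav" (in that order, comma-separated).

negative, future, indicative, 3rd person

Segment: tovpen-wid-as-av.
polarity: ∅ → negative.
tense: -wid → future.
mood: -as → indicative.
person: -av → 3rd person.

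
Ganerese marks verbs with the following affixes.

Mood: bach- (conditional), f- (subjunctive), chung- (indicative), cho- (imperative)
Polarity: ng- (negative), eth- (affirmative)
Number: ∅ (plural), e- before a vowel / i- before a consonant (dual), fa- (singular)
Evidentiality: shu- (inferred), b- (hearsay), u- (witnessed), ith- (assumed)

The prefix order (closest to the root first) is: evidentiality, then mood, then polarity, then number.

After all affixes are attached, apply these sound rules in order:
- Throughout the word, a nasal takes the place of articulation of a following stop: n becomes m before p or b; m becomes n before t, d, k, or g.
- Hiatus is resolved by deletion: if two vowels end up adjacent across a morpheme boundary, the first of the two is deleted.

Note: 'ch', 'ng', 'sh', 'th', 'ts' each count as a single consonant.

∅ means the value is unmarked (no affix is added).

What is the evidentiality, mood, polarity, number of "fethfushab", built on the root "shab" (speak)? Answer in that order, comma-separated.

Segment: fa-eth-f-u-shab.
evidentiality: u- → witnessed.
mood: f- → subjunctive.
polarity: eth- → affirmative.
number: fa- → singular.

witnessed, subjunctive, affirmative, singular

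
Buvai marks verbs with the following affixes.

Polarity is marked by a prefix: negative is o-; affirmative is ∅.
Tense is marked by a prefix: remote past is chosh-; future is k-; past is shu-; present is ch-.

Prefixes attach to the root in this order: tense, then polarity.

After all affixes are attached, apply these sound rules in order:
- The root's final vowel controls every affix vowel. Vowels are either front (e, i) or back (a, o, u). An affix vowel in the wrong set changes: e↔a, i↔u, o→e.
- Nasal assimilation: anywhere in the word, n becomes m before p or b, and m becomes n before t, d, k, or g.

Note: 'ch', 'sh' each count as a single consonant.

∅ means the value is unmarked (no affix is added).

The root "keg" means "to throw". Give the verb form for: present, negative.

Attach tense present ch- → chkeg.
Attach polarity negative o- → ochkeg.
Apply vowel harmony: ochkeg → echkeg.
Nasal assimilation: no change.

echkeg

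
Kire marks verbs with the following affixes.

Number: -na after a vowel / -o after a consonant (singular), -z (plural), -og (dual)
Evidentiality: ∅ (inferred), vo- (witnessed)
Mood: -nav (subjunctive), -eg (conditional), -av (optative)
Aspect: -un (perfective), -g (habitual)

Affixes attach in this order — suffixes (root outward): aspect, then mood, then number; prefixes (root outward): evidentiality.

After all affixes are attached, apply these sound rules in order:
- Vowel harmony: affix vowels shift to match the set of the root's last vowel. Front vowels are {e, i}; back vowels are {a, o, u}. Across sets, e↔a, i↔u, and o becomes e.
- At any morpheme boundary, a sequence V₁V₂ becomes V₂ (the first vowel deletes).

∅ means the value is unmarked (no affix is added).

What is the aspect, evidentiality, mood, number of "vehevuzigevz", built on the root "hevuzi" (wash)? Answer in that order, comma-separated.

Segment: vo-hevuzi-g-av-z.
aspect: -g → habitual.
evidentiality: vo- → witnessed.
mood: -av → optative.
number: -z → plural.

habitual, witnessed, optative, plural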